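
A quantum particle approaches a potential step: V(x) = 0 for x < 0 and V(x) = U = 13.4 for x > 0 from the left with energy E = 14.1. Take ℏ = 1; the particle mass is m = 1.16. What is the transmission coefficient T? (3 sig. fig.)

On each side the TISE gives plane waves with k = √(2m(E − V))/ℏ: k₁ = √(2·1.16·14.1) = 5.719, k₂ = √(2·1.16·0.7) = 1.274.
Continuity of ψ and ψ′ at the step yields the reflection amplitude r = (k₁ − k₂)/(k₁ + k₂) = 0.6356; thus R = |r|² = 0.4040, T = 0.5960.

T = 0.596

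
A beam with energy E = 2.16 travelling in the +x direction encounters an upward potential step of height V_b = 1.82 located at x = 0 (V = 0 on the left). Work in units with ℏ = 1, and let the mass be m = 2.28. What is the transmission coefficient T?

T = 0.813

On each side the TISE gives plane waves with k = √(2m(E − V))/ℏ: k₁ = √(2·2.28·2.16) = 3.138, k₂ = √(2·2.28·0.34) = 1.245.
Matching ψ and ψ′ at x = 0 gives r = (k₁ − k₂)/(k₁ + k₂), so R = r² = 0.1865 and T = 1 − R = 0.8135.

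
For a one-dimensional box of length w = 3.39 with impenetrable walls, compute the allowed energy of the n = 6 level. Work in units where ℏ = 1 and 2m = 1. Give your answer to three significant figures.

E = 30.9

The infinite-well eigenfunctions ψ_n = √(2/w) sin(nπx/w) vanish at both walls, giving E_n = n²π²ℏ²/(2mw²).
E_6 = 6² × π² / (2 × 0.5 × 3.39²) = 30.92.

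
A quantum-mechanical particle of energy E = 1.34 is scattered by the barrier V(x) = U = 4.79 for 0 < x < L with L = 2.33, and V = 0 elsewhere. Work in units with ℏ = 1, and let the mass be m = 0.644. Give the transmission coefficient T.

E < U: inside the barrier ψ ∝ e^{±κx} with κ = √(2m(U − E))/ℏ = 2.108.
κL = 4.912, sinh(κL) = 67.92.
Matching ψ, ψ′ at both faces gives T = [1 + U² sinh²(κL) / (4E(U − E))]⁻¹ = 1/5726 = 0.000175.

T = 0.000175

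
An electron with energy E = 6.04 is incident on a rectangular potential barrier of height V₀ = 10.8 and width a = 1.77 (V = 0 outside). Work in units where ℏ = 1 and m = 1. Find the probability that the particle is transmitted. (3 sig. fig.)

Since E < V₀ the interior solution is evanescent with decay constant κ = √(2m(V₀ − E))/ℏ = 3.085.
κa = 5.461, sinh(κa) = 117.7.
The exact tunnelling result is T⁻¹ = 1 + V₀² sinh²(κa) / [4E(V₀ − E)] = 14050, so T = 0.0000712.

T = 0.0000712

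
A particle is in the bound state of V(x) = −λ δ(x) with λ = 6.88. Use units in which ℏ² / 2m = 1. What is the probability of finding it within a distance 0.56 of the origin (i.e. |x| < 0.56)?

The normalised bound state is ψ = √κ e^{−κ|x|} with κ = mλ/ℏ² = 3.440.
P(|x| < d) = ∫_{−d}^{d} κ e^{−2κ|x|} dx = 1 − e^{−2κd} = 1 − e^{−3.853} = 0.9788.

P = 0.979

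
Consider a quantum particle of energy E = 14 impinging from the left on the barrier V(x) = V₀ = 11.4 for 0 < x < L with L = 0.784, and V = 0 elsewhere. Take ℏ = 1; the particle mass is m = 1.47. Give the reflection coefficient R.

E > V₀: inside the barrier k₂ = √(2m(E − V₀))/ℏ = 2.765, k₂L = 2.168.
Matching at both interfaces gives T⁻¹ = 1 + V₀² sin²(k₂L) / [4E(E − V₀)] = 1.611, hence T = 0.621.
R = 1 − T = 0.379.

R = 0.379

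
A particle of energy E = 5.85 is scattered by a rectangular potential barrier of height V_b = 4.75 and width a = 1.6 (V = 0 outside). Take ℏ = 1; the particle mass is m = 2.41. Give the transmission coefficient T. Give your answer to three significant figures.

Above the barrier the interior wavenumber is k₂ = √(2m(E − V_b))/ℏ = 2.303, giving phase k₂a = 3.684.
T = [1 + V_b² sin²(k₂a) / (4E(E − V_b))]⁻¹ = 1/1.234 = 0.811.

T = 0.811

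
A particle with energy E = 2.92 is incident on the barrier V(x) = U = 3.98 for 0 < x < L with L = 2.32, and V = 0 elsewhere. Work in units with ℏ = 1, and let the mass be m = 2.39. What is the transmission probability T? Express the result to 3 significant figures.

Since E < U the interior solution is evanescent with decay constant κ = √(2m(U − E))/ℏ = 2.251.
κL = 5.222, sinh(κL) = 92.67.
Matching ψ, ψ′ at both faces gives T = [1 + U² sinh²(κL) / (4E(U − E))]⁻¹ = 1/10990 = 0.0000910.

T = 0.0000910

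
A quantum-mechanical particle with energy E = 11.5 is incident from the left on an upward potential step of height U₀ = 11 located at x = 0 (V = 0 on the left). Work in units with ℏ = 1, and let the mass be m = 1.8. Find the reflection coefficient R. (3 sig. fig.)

R = 0.429

The wavenumbers are k₁ = √(2mE)/ℏ = 6.434 on the left and k₂ = √(2m(E − U₀))/ℏ = 1.342 on the right.
Continuity of ψ and ψ′ at the step yields the reflection amplitude r = (k₁ − k₂)/(k₁ + k₂) = 0.6549; thus R = |r|² = 0.4289, T = 0.5711.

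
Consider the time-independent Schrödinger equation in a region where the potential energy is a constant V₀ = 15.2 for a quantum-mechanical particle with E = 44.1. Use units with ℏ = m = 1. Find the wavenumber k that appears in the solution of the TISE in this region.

k = 7.60

With E > V₀ the solution is oscillatory, ψ ∝ e^{±ikx} with k = √(2m(E − V₀))/ℏ.
k = √(2 × 1 × 28.9) = 7.603.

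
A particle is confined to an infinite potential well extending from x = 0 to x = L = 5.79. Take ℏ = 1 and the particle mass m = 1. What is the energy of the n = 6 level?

The infinite-well eigenfunctions ψ_n = √(2/L) sin(nπx/L) vanish at both walls, giving E_n = n²π²ℏ²/(2mL²).
E_6 = 6² × π² / (2 × 1 × 5.79²) = 5.299.

E = 5.30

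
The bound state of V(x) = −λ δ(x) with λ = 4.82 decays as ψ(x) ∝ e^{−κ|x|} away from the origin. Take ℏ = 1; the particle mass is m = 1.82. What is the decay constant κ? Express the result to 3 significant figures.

κ = 8.77

Integrating the TISE across x = 0 gives the cusp condition ψ'(0⁺) − ψ'(0⁻) = −(2mλ/ℏ²)ψ(0).
With ψ ∝ e^{−κ|x|} this yields −2κ = −2mλ/ℏ², so κ = mλ/ℏ² = 8.772.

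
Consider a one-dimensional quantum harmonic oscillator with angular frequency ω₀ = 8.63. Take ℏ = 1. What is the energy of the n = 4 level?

The oscillator eigenvalues are E_n = ℏω₀(n + ½), so E_4 = 8.63 × 4.5 = 38.84.

E = 38.8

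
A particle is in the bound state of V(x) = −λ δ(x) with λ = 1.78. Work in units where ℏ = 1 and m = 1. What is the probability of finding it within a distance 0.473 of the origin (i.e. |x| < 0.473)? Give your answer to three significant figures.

P = 0.814

The normalised bound state is ψ = √κ e^{−κ|x|} with κ = mλ/ℏ² = 1.780.
P(|x| < d) = ∫_{−d}^{d} κ e^{−2κ|x|} dx = 1 − e^{−2κd} = 1 − e^{−1.684} = 0.8143.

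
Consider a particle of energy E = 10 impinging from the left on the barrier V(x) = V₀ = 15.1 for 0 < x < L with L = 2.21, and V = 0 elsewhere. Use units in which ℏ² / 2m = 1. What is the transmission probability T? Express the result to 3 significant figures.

T = 0.000165

E < V₀: inside the barrier ψ ∝ e^{±κx} with κ = √(2m(V₀ − E))/ℏ = 2.258.
κL = 4.991, sinh(κL) = 73.53.
Matching ψ, ψ′ at both faces gives T = [1 + V₀² sinh²(κL) / (4E(V₀ − E))]⁻¹ = 1/6044 = 0.000165.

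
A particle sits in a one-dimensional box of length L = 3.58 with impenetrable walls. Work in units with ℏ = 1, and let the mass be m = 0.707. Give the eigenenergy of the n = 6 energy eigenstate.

E = 19.6

Requiring ψ(0) = ψ(L) = 0 quantises k = nπ/L, hence E_n = ℏ²k²/2m = n²π²ℏ²/(2mL²).
E_6 = 6² × π² / (2 × 0.707 × 3.58²) = 19.61.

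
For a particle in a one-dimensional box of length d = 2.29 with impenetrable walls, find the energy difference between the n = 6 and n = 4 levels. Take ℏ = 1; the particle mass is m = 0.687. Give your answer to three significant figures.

E_n = n²π²ℏ²/(2md²), so ΔE = (6² − 4²) π²ℏ²/(2md²).
ΔE = 20 × π² / (2 × 0.687 × 2.29²) = 27.40.

ΔE = 27.4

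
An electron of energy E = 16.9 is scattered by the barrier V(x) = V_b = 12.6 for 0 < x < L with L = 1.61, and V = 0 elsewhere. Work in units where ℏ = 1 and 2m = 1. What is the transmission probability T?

T = 0.980

E > V_b: inside the barrier k₂ = √(2m(E − V_b))/ℏ = 2.074, k₂L = 3.339.
T = [1 + V_b² sin²(k₂L) / (4E(E − V_b))]⁻¹ = 1/1.021 = 0.980.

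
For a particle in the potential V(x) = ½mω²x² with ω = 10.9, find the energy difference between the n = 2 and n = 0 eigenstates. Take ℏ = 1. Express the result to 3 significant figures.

E_n = ℏω(n + ½), so ΔE = (2 − 0) ℏω = 2 × 10.9 = 21.80.

ΔE = 21.8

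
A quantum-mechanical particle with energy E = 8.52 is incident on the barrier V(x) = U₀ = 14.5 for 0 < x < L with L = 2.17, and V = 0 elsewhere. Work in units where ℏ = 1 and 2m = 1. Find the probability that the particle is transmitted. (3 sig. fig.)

E < U₀: inside the barrier ψ ∝ e^{±κx} with κ = √(2m(U₀ − E))/ℏ = 2.445.
κL = 5.307, sinh(κL) = 100.8.
The exact tunnelling result is T⁻¹ = 1 + U₀² sinh²(κL) / [4E(U₀ − E)] = 10490, so T = 0.0000953.

T = 0.0000953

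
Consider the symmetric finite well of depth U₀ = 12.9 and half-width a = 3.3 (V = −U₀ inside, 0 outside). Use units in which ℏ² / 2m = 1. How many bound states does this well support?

N = 8

Define the well-strength parameter z₀ = (a/ℏ)√(2mU₀) = 3.3 × √(2·0.5·12.9) = 11.85.
The even/odd transcendental equations gain one root per π/2 in z₀, giving N = 1 + ⌊2z₀/π⌋ = 1 + ⌊7.546⌋ = 8.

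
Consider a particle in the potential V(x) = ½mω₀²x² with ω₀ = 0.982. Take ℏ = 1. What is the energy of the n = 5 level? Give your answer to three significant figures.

E = 5.40

Using E_n = (n + ½)ℏω₀: E_5 = 5.5 × 0.982 = 5.401.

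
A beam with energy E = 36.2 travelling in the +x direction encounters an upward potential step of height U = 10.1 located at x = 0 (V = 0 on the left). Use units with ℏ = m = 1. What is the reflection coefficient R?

R = 0.00666

The wavenumbers are k₁ = √(2mE)/ℏ = 8.509 on the left and k₂ = √(2m(E − U))/ℏ = 7.225 on the right.
Continuity of ψ and ψ′ at the step yields the reflection amplitude r = (k₁ − k₂)/(k₁ + k₂) = 0.08160; thus R = |r|² = 0.006658, T = 0.9933.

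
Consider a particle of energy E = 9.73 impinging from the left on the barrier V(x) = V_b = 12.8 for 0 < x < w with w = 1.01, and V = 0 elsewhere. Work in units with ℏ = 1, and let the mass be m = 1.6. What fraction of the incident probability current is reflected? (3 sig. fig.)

R = 0.995

E < V_b: inside the barrier ψ ∝ e^{±κx} with κ = √(2m(V_b − E))/ℏ = 3.134.
κw = 3.166, sinh(κw) = 11.83.
Matching ψ, ψ′ at both faces gives T = [1 + V_b² sinh²(κw) / (4E(V_b − E))]⁻¹ = 1/192.9 = 0.00518.
R = 1 − T = 0.995.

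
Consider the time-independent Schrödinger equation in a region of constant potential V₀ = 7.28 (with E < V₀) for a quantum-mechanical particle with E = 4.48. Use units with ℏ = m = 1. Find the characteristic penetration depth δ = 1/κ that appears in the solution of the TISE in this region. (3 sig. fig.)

Since E < V₀ the TISE in this region is ψ'' = κ²ψ with κ = √(2m(V₀ − E))/ℏ.
κ = √(2 × 1 × 2.8) = 2.366. The penetration depth is δ = 1/κ = 0.423.

δ = 0.423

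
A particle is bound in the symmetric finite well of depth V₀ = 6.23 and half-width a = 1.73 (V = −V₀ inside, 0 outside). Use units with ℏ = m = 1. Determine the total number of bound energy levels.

N = 4

The dimensionless depth is z₀ = a√(2mV₀)/ℏ = 1.73 × √(12.46) = 6.107.
A new bound state (alternating even/odd) appears each time z₀ passes a multiple of π/2, so N = ⌊2z₀/π⌋ + 1 = ⌊3.888⌋ + 1 = 4.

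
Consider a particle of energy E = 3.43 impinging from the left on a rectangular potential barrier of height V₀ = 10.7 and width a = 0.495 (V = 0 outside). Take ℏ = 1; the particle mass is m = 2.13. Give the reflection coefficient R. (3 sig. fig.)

R = 0.986

Since E < V₀ the interior solution is evanescent with decay constant κ = √(2m(V₀ − E))/ℏ = 5.565.
κa = 2.755, sinh(κa) = 7.826.
The exact tunnelling result is T⁻¹ = 1 + V₀² sinh²(κa) / [4E(V₀ − E)] = 71.31, so T = 0.0140.
R = 1 − T = 0.986.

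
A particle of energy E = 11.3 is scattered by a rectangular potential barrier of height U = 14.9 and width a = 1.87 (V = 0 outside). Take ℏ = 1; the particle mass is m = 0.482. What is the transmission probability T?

E < U: inside the barrier ψ ∝ e^{±κx} with κ = √(2m(U − E))/ℏ = 1.863.
κa = 3.484, sinh(κa) = 16.27.
The exact tunnelling result is T⁻¹ = 1 + U² sinh²(κa) / [4E(U − E)] = 362.3, so T = 0.00276.

T = 0.00276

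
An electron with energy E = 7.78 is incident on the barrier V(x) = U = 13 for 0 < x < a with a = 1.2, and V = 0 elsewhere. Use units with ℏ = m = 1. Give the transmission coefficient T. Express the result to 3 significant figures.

T = 0.00165

Since E < U the interior solution is evanescent with decay constant κ = √(2m(U − E))/ℏ = 3.231.
κa = 3.877, sinh(κa) = 24.14.
Matching ψ, ψ′ at both faces gives T = [1 + U² sinh²(κa) / (4E(U − E))]⁻¹ = 1/607.1 = 0.00165.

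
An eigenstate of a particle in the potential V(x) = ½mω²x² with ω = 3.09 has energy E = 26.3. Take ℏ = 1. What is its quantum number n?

Invert E_n = (n + ½)ℏω: n = E/ℏω − ½ = 8.011, so n = 8.

n = 8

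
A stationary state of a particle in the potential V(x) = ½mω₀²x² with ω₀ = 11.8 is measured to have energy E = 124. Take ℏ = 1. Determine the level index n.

E_n = ℏω₀(n + ½) ⇒ n = E/(ℏω₀) − ½ = 124/11.8 − 0.5 = 10.008 → n = 10.

n = 10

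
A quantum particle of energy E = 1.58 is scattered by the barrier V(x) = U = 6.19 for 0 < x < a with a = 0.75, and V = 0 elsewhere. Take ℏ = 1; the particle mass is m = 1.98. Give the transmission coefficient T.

E < U: inside the barrier ψ ∝ e^{±κx} with κ = √(2m(U − E))/ℏ = 4.273.
κa = 3.204, sinh(κa) = 12.30.
Matching ψ, ψ′ at both faces gives T = [1 + U² sinh²(κa) / (4E(U − E))]⁻¹ = 1/200.0 = 0.00500.

T = 0.00500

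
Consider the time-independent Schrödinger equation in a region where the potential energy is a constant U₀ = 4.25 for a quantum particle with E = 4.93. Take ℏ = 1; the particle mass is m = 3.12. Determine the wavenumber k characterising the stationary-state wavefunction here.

With E > U₀ the solution is oscillatory, ψ ∝ e^{±ikx} with k = √(2m(E − U₀))/ℏ.
k = √(2 × 3.12 × 0.68) = 2.060.

k = 2.06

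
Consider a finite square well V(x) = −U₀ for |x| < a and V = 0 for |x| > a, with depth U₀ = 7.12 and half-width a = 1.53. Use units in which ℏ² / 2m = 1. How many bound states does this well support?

N = 3

The dimensionless depth is z₀ = a√(2mU₀)/ℏ = 1.53 × √(7.120) = 4.083.
A new bound state (alternating even/odd) appears each time z₀ passes a multiple of π/2, so N = ⌊2z₀/π⌋ + 1 = ⌊2.599⌋ + 1 = 3.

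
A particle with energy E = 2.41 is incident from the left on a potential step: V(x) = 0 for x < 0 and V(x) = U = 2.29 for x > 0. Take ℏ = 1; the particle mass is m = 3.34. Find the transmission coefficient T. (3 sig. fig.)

The wavenumbers are k₁ = √(2mE)/ℏ = 4.012 on the left and k₂ = √(2m(E − U))/ℏ = 0.8953 on the right.
Continuity of ψ and ψ′ at the step yields the reflection amplitude r = (k₁ − k₂)/(k₁ + k₂) = 0.6351; thus R = |r|² = 0.4034, T = 0.5966.

T = 0.597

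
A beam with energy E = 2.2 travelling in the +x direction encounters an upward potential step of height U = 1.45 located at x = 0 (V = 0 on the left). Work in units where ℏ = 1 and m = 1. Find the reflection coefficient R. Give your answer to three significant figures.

The wavenumbers are k₁ = √(2mE)/ℏ = 2.098 on the left and k₂ = √(2m(E − U))/ℏ = 1.225 on the right.
Continuity of ψ and ψ′ at the step yields the reflection amplitude r = (k₁ − k₂)/(k₁ + k₂) = 0.2627; thus R = |r|² = 0.06903, T = 0.9310.

R = 0.0690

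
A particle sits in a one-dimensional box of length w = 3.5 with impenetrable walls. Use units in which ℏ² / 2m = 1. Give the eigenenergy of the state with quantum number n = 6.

E = 29.0

Requiring ψ(0) = ψ(w) = 0 quantises k = nπ/w, hence E_n = ℏ²k²/2m = n²π²ℏ²/(2mw²).
E_6 = 6² × π² / (2 × 0.5 × 3.5²) = 29.00.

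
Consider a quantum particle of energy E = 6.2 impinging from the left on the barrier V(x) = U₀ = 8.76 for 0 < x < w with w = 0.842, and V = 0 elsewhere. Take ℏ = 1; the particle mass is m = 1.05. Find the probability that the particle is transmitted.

Since E < U₀ the interior solution is evanescent with decay constant κ = √(2m(U₀ − E))/ℏ = 2.319.
κw = 1.952, sinh(κw) = 3.451.
The exact tunnelling result is T⁻¹ = 1 + U₀² sinh²(κw) / [4E(U₀ − E)] = 15.40, so T = 0.0649.

T = 0.0649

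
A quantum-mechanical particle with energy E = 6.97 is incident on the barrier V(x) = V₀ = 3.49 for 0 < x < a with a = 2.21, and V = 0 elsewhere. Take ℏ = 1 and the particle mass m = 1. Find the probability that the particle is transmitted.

T = 0.977

Above the barrier the interior wavenumber is k₂ = √(2m(E − V₀))/ℏ = 2.638, giving phase k₂a = 5.830.
T = [1 + V₀² sin²(k₂a) / (4E(E − V₀))]⁻¹ = 1/1.024 = 0.977.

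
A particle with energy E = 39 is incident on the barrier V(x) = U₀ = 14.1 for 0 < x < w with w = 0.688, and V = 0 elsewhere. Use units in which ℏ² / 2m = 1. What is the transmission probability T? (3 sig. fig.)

E > U₀: inside the barrier k₂ = √(2m(E − U₀))/ℏ = 4.990, k₂w = 3.433.
Matching at both interfaces gives T⁻¹ = 1 + U₀² sin²(k₂w) / [4E(E − U₀)] = 1.004, hence T = 0.996.

T = 0.996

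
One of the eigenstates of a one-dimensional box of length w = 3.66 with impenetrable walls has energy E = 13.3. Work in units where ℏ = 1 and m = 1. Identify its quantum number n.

n = 6

For an infinite well E_n = n²π²ℏ²/(2mw²), so n = (w/πℏ)√(2mE).
n = (3.66/π) × √(2 × 1 × 13.3) = 6.009 → n = 6.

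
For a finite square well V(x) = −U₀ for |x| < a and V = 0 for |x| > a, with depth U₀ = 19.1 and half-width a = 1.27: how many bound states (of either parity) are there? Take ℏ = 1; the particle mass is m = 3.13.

N = 9

Define the well-strength parameter z₀ = (a/ℏ)√(2mU₀) = 1.27 × √(2·3.13·19.1) = 13.89.
The even/odd transcendental equations gain one root per π/2 in z₀, giving N = 1 + ⌊2z₀/π⌋ = 1 + ⌊8.841⌋ = 9.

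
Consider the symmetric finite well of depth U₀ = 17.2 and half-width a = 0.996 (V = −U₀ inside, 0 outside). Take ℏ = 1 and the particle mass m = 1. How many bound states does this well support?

The dimensionless depth is z₀ = a√(2mU₀)/ℏ = 0.996 × √(34.40) = 5.842.
A new bound state (alternating even/odd) appears each time z₀ passes a multiple of π/2, so N = ⌊2z₀/π⌋ + 1 = ⌊3.719⌋ + 1 = 4.

N = 4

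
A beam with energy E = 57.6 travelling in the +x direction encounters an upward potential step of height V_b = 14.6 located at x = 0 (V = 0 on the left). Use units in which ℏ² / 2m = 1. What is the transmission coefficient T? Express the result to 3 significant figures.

On each side the TISE gives plane waves with k = √(2m(E − V))/ℏ: k₁ = √(2·½·57.6) = 7.589, k₂ = √(2·½·43) = 6.557.
Matching ψ and ψ′ at x = 0 gives r = (k₁ − k₂)/(k₁ + k₂), so R = r² = 0.005322 and T = 1 − R = 0.9947.

T = 0.995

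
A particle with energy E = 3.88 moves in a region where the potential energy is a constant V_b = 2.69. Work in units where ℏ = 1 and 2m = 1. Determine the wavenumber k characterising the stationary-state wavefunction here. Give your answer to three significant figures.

With E > V_b the solution is oscillatory, ψ ∝ e^{±ikx} with k = √(2m(E − V_b))/ℏ.
k = √(2 × 0.5 × 1.19) = 1.091.

k = 1.09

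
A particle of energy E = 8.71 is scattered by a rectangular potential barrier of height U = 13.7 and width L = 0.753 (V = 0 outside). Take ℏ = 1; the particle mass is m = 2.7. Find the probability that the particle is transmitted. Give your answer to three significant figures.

Since E < U the interior solution is evanescent with decay constant κ = √(2m(U − E))/ℏ = 5.191.
κL = 3.909, sinh(κL) = 24.91.
Matching ψ, ψ′ at both faces gives T = [1 + U² sinh²(κL) / (4E(U − E))]⁻¹ = 1/670.9 = 0.00149.

T = 0.00149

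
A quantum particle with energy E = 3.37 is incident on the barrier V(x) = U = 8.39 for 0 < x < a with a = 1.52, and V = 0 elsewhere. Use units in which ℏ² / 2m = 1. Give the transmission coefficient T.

E < U: inside the barrier ψ ∝ e^{±κx} with κ = √(2m(U − E))/ℏ = 2.241.
κa = 3.406, sinh(κa) = 15.05.
Matching ψ, ψ′ at both faces gives T = [1 + U² sinh²(κa) / (4E(U − E))]⁻¹ = 1/236.6 = 0.00423.

T = 0.00423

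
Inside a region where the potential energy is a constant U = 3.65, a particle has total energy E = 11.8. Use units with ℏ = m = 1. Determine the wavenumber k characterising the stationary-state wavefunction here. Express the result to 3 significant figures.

With E > U the solution is oscillatory, ψ ∝ e^{±ikx} with k = √(2m(E − U))/ℏ.
k = √(2 × 1 × 8.15) = 4.037.

k = 4.04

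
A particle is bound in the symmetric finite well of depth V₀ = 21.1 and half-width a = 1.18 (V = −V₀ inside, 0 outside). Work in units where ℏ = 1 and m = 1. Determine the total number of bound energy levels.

N = 5

The dimensionless depth is z₀ = a√(2mV₀)/ℏ = 1.18 × √(42.20) = 7.665.
The even/odd transcendental equations gain one root per π/2 in z₀, giving N = 1 + ⌊2z₀/π⌋ = 1 + ⌊4.880⌋ = 5.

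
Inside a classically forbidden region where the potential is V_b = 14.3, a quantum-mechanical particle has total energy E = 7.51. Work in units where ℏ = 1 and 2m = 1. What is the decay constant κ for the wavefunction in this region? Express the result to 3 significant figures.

κ = 2.61

Since E < V_b the TISE in this region is ψ'' = κ²ψ with κ = √(2m(V_b − E))/ℏ.
κ = √(2 × 0.5 × 6.79) = 2.606.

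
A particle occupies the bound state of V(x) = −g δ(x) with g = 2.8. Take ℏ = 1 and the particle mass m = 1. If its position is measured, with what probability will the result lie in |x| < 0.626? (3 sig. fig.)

P = 0.970

The normalised bound state is ψ = √κ e^{−κ|x|} with κ = mg/ℏ² = 2.800.
P(|x| < d) = ∫_{−d}^{d} κ e^{−2κ|x|} dx = 1 − e^{−2κd} = 1 − e^{−3.506} = 0.9700.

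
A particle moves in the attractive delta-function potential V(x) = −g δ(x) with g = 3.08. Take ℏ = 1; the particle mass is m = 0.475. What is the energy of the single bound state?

For x ≠ 0 the bound state is ψ ∝ e^{−κ|x|}; integrating the TISE across the delta gives the cusp condition 2κ = 2mg/ℏ², so κ = 1.463.
Then E = −ℏ²κ²/(2m) = −mg²/(2ℏ²) = -2.253.

E = -2.25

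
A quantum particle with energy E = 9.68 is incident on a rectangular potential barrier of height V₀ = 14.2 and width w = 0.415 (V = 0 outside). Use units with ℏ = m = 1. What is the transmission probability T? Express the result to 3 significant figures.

T = 0.254

Since E < V₀ the interior solution is evanescent with decay constant κ = √(2m(V₀ − E))/ℏ = 3.007.
κw = 1.248, sinh(κw) = 1.598.
The exact tunnelling result is T⁻¹ = 1 + V₀² sinh²(κw) / [4E(V₀ − E)] = 3.941, so T = 0.254.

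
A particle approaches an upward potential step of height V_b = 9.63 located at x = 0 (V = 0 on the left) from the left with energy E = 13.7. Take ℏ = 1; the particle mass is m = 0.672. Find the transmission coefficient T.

T = 0.913

The wavenumbers are k₁ = √(2mE)/ℏ = 4.291 on the left and k₂ = √(2m(E − V_b))/ℏ = 2.339 on the right.
Continuity of ψ and ψ′ at the step yields the reflection amplitude r = (k₁ − k₂)/(k₁ + k₂) = 0.2945; thus R = |r|² = 0.08670, T = 0.9133.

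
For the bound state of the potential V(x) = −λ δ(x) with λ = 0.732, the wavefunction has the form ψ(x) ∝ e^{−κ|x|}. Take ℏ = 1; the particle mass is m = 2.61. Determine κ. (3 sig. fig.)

Integrate −(ℏ²/2m)ψ'' − λδ(x)ψ = Eψ from −ε to +ε: the ψ'' term gives ψ'(0⁺) − ψ'(0⁻) and the δ term gives −(2mλ/ℏ²)ψ(0).
With ψ ∝ e^{−κ|x|} this yields −2κ = −2mλ/ℏ², so κ = mλ/ℏ² = 1.911.

κ = 1.91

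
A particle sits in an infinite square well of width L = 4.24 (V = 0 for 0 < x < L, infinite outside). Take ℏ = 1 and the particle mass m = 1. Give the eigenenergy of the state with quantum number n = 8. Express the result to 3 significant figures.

The infinite-well eigenfunctions ψ_n = √(2/L) sin(nπx/L) vanish at both walls, giving E_n = n²π²ℏ²/(2mL²).
E_8 = 8² × π² / (2 × 1 × 4.24²) = 17.57.

E = 17.6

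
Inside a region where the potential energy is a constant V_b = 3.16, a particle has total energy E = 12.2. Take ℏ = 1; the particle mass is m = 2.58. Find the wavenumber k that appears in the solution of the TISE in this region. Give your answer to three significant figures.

k = 6.83

With E > V_b the solution is oscillatory, ψ ∝ e^{±ikx} with k = √(2m(E − V_b))/ℏ.
k = √(2 × 2.58 × 9.04) = 6.830.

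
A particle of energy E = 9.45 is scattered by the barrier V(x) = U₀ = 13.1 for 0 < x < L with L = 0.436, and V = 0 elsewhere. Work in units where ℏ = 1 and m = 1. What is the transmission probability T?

Since E < U₀ the interior solution is evanescent with decay constant κ = √(2m(U₀ − E))/ℏ = 2.702.
κL = 1.178, sinh(κL) = 1.470.
The exact tunnelling result is T⁻¹ = 1 + U₀² sinh²(κL) / [4E(U₀ − E)] = 3.688, so T = 0.271.

T = 0.271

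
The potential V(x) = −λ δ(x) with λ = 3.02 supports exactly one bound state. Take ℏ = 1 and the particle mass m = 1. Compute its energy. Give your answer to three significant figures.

E = -4.56

The bound state is ψ(x) = √κ e^{−κ|x|}. The derivative jump ψ'(0⁺) − ψ'(0⁻) = −(2mλ/ℏ²)ψ(0) fixes κ = mλ/ℏ² = 3.020.
Then E = −ℏ²κ²/(2m) = −mλ²/(2ℏ²) = -4.560.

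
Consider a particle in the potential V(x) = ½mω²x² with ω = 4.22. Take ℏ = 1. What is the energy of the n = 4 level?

E = 19.0

Using E_n = (n + ½)ℏω: E_4 = 4.5 × 4.22 = 18.99.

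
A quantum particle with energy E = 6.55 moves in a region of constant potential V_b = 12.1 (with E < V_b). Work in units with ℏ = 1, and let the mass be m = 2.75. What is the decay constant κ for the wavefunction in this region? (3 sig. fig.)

κ = 5.52

Since E < V_b the TISE in this region is ψ'' = κ²ψ with κ = √(2m(V_b − E))/ℏ.
κ = √(2 × 2.75 × 5.55) = 5.525.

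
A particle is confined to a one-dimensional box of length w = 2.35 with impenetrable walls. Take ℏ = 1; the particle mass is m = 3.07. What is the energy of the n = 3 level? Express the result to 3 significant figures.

E = 2.62

The infinite-well eigenfunctions ψ_n = √(2/w) sin(nπx/w) vanish at both walls, giving E_n = n²π²ℏ²/(2mw²).
E_3 = 3² × π² / (2 × 3.07 × 2.35²) = 2.620.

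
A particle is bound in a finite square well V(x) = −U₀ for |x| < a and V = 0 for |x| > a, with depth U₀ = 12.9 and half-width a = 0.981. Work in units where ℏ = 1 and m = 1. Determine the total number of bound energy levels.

N = 4

The dimensionless depth is z₀ = a√(2mU₀)/ℏ = 0.981 × √(25.80) = 4.983.
The even/odd transcendental equations gain one root per π/2 in z₀, giving N = 1 + ⌊2z₀/π⌋ = 1 + ⌊3.172⌋ = 4.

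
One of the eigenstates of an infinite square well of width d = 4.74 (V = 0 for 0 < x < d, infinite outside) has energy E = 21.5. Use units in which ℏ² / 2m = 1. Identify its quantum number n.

n = 7

For an infinite well E_n = n²π²ℏ²/(2md²), so n = (d/πℏ)√(2mE).
n = (4.74/π) × √(2 × 0.5 × 21.5) = 6.996 → n = 7.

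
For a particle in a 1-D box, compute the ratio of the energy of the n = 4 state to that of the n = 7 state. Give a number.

0.326531

E_n = n²π²ℏ²/(2mL²) so the ratio is n₂²/n₁² = 16/49 = 0.326531.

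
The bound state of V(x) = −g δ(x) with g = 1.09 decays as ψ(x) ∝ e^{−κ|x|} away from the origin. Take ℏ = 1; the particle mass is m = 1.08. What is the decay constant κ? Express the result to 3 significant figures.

κ = 1.18

Integrate −(ℏ²/2m)ψ'' − gδ(x)ψ = Eψ from −ε to +ε: the ψ'' term gives ψ'(0⁺) − ψ'(0⁻) and the δ term gives −(2mg/ℏ²)ψ(0).
With ψ ∝ e^{−κ|x|} this yields −2κ = −2mg/ℏ², so κ = mg/ℏ² = 1.177.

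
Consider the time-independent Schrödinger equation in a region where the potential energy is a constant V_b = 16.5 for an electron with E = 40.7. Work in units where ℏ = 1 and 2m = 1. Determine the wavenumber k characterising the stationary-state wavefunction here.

With E > V_b the solution is oscillatory, ψ ∝ e^{±ikx} with k = √(2m(E − V_b))/ℏ.
k = √(2 × 0.5 × 24.2) = 4.919.

k = 4.92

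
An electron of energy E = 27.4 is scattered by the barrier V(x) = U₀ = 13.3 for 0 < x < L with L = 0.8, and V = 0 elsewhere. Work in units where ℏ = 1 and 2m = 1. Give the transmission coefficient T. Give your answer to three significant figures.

Above the barrier the interior wavenumber is k₂ = √(2m(E − U₀))/ℏ = 3.755, giving phase k₂L = 3.004.
Matching at both interfaces gives T⁻¹ = 1 + U₀² sin²(k₂L) / [4E(E − U₀)] = 1.002, hence T = 0.998.

T = 0.998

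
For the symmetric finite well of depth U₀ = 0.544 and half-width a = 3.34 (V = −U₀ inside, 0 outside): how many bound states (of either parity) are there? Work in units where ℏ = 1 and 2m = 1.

N = 2

The dimensionless depth is z₀ = a√(2mU₀)/ℏ = 3.34 × √(0.5440) = 2.463.
A new bound state (alternating even/odd) appears each time z₀ passes a multiple of π/2, so N = ⌊2z₀/π⌋ + 1 = ⌊1.568⌋ + 1 = 2.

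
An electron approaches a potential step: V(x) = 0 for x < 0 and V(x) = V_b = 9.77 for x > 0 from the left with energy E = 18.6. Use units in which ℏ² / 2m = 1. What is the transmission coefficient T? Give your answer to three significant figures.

T = 0.966

On each side the TISE gives plane waves with k = √(2m(E − V))/ℏ: k₁ = √(2·½·18.6) = 4.313, k₂ = √(2·½·8.83) = 2.972.
Matching ψ and ψ′ at x = 0 gives r = (k₁ − k₂)/(k₁ + k₂), so R = r² = 0.03390 and T = 1 − R = 0.9661.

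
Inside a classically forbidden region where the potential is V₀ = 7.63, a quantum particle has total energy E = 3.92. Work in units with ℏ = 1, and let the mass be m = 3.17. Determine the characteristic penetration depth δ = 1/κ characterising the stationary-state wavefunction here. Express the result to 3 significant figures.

Since E < V₀ the TISE in this region is ψ'' = κ²ψ with κ = √(2m(V₀ − E))/ℏ.
κ = √(2 × 3.17 × 3.71) = 4.850. The penetration depth is δ = 1/κ = 0.206.

δ = 0.206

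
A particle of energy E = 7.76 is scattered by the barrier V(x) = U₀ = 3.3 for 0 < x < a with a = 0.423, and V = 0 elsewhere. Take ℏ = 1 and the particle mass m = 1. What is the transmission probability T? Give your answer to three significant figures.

T = 0.933

E > U₀: inside the barrier k₂ = √(2m(E − U₀))/ℏ = 2.987, k₂a = 1.263.
Matching at both interfaces gives T⁻¹ = 1 + U₀² sin²(k₂a) / [4E(E − U₀)] = 1.071, hence T = 0.933.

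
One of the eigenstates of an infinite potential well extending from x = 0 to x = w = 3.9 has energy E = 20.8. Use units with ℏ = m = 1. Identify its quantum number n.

From E_n = n²π²ℏ²/(2mw²) invert to n = √(2mw²E)/(πℏ).
n = (3.9/π) × √(2 × 1 × 20.8) = 8.007 → n = 8.

n = 8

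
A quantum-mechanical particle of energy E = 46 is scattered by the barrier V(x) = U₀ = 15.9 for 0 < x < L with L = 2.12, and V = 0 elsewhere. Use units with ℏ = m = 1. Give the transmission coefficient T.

Above the barrier the interior wavenumber is k₂ = √(2m(E − U₀))/ℏ = 7.759, giving phase k₂L = 16.45.
Matching at both interfaces gives T⁻¹ = 1 + U₀² sin²(k₂L) / [4E(E − U₀)] = 1.021, hence T = 0.980.

T = 0.980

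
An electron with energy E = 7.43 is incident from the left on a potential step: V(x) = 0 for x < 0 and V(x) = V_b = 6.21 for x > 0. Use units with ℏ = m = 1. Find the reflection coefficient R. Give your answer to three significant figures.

R = 0.179

On each side the TISE gives plane waves with k = √(2m(E − V))/ℏ: k₁ = √(2·1·7.43) = 3.855, k₂ = √(2·1·1.22) = 1.562.
Matching ψ and ψ′ at x = 0 gives r = (k₁ − k₂)/(k₁ + k₂), so R = r² = 0.1792 and T = 1 − R = 0.8208.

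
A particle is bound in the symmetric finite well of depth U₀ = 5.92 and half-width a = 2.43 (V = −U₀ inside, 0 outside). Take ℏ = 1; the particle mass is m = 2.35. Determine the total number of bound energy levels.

The dimensionless depth is z₀ = a√(2mU₀)/ℏ = 2.43 × √(27.82) = 12.82.
A new bound state (alternating even/odd) appears each time z₀ passes a multiple of π/2, so N = ⌊2z₀/π⌋ + 1 = ⌊8.160⌋ + 1 = 9.

N = 9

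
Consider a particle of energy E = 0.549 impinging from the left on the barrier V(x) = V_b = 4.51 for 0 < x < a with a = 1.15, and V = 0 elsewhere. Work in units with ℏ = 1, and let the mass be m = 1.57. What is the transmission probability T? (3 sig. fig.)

T = 0.000513

Since E < V_b the interior solution is evanescent with decay constant κ = √(2m(V_b − E))/ℏ = 3.527.
κa = 4.056, sinh(κa) = 28.85.
The exact tunnelling result is T⁻¹ = 1 + V_b² sinh²(κa) / [4E(V_b − E)] = 1948, so T = 0.000513.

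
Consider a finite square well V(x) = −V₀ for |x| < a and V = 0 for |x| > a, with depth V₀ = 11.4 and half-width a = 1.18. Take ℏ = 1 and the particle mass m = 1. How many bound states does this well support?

The dimensionless depth is z₀ = a√(2mV₀)/ℏ = 1.18 × √(22.80) = 5.634.
The even/odd transcendental equations gain one root per π/2 in z₀, giving N = 1 + ⌊2z₀/π⌋ = 1 + ⌊3.587⌋ = 4.

N = 4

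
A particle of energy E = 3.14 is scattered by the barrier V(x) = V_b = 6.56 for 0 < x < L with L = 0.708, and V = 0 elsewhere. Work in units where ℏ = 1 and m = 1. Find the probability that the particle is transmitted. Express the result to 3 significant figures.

Since E < V_b the interior solution is evanescent with decay constant κ = √(2m(V_b − E))/ℏ = 2.615.
κL = 1.852, sinh(κL) = 3.107.
The exact tunnelling result is T⁻¹ = 1 + V_b² sinh²(κL) / [4E(V_b − E)] = 10.67, so T = 0.0937.

T = 0.0937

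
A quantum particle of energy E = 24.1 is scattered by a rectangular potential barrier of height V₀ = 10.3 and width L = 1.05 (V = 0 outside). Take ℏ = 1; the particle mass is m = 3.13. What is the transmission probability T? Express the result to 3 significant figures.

Above the barrier the interior wavenumber is k₂ = √(2m(E − V₀))/ℏ = 9.295, giving phase k₂L = 9.759.
T = [1 + V₀² sin²(k₂L) / (4E(E − V₀))]⁻¹ = 1/1.009 = 0.991.

T = 0.991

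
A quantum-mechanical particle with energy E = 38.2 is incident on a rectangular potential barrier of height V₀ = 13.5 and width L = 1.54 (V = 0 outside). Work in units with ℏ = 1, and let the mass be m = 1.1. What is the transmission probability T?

T = 0.959

Above the barrier the interior wavenumber is k₂ = √(2m(E − V₀))/ℏ = 7.372, giving phase k₂L = 11.35.
Matching at both interfaces gives T⁻¹ = 1 + V₀² sin²(k₂L) / [4E(E − V₀)] = 1.042, hence T = 0.959.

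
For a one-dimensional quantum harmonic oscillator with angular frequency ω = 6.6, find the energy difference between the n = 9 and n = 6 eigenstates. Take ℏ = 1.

E_n = ℏω(n + ½), so ΔE = (9 − 6) ℏω = 3 × 6.6 = 19.80.

ΔE = 19.8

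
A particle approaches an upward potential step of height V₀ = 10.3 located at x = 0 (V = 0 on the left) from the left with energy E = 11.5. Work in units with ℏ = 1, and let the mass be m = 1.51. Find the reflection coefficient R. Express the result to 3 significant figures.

R = 0.262

On each side the TISE gives plane waves with k = √(2m(E − V))/ℏ: k₁ = √(2·1.51·11.5) = 5.893, k₂ = √(2·1.51·1.2) = 1.904.
Matching ψ and ψ′ at x = 0 gives r = (k₁ − k₂)/(k₁ + k₂), so R = r² = 0.2618 and T = 1 − R = 0.7382.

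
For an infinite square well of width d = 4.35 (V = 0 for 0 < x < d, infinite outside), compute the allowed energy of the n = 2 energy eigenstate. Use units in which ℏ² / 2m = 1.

Requiring ψ(0) = ψ(d) = 0 quantises k = nπ/d, hence E_n = ℏ²k²/2m = n²π²ℏ²/(2md²).
E_2 = 2² × π² / (2 × 0.5 × 4.35²) = 2.086.

E = 2.09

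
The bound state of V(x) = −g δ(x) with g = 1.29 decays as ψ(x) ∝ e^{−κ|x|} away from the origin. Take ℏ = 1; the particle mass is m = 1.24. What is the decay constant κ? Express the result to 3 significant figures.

Integrating the TISE across x = 0 gives the cusp condition ψ'(0⁺) − ψ'(0⁻) = −(2mg/ℏ²)ψ(0).
With ψ ∝ e^{−κ|x|} this yields −2κ = −2mg/ℏ², so κ = mg/ℏ² = 1.600.

κ = 1.60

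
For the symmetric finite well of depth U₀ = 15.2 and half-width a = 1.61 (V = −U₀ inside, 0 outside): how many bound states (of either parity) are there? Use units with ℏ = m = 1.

Define the well-strength parameter z₀ = (a/ℏ)√(2mU₀) = 1.61 × √(2·1·15.2) = 8.877.
The even/odd transcendental equations gain one root per π/2 in z₀, giving N = 1 + ⌊2z₀/π⌋ = 1 + ⌊5.651⌋ = 6.

N = 6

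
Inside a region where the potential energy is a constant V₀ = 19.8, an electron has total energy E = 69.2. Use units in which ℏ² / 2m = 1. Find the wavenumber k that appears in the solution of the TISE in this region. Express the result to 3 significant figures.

With E > V₀ the solution is oscillatory, ψ ∝ e^{±ikx} with k = √(2m(E − V₀))/ℏ.
k = √(2 × 0.5 × 49.4) = 7.029.

k = 7.03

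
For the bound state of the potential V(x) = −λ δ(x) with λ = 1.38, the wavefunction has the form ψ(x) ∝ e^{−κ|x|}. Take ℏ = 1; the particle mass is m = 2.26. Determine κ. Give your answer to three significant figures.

κ = 3.12

Integrate −(ℏ²/2m)ψ'' − λδ(x)ψ = Eψ from −ε to +ε: the ψ'' term gives ψ'(0⁺) − ψ'(0⁻) and the δ term gives −(2mλ/ℏ²)ψ(0).
With ψ ∝ e^{−κ|x|} this yields −2κ = −2mλ/ℏ², so κ = mλ/ℏ² = 3.119.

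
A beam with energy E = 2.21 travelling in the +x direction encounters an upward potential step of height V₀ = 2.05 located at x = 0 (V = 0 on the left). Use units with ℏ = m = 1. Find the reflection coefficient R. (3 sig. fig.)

On each side the TISE gives plane waves with k = √(2m(E − V))/ℏ: k₁ = √(2·1·2.21) = 2.102, k₂ = √(2·1·0.16) = 0.5657.
Continuity of ψ and ψ′ at the step yields the reflection amplitude r = (k₁ − k₂)/(k₁ + k₂) = 0.5760; thus R = |r|² = 0.3317, T = 0.6683.

R = 0.332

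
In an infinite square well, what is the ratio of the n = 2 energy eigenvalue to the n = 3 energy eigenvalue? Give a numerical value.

Since E_n ∝ n², the ratio is (2/3)² = 0.444444.

0.444444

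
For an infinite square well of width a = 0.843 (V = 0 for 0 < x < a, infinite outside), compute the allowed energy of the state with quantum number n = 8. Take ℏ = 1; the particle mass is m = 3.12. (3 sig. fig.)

Requiring ψ(0) = ψ(a) = 0 quantises k = nπ/a, hence E_n = ℏ²k²/2m = n²π²ℏ²/(2ma²).
E_8 = 8² × π² / (2 × 3.12 × 0.843²) = 142.4.

E = 142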